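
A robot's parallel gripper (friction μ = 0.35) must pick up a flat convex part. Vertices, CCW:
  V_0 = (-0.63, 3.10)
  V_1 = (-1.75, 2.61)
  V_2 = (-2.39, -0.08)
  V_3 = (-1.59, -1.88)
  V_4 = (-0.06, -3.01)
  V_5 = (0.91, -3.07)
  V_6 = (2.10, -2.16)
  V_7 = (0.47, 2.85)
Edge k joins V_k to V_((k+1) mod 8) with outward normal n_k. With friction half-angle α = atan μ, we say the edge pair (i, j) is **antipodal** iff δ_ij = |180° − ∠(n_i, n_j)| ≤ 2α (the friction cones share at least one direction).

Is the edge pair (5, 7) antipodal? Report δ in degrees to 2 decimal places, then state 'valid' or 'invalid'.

α = atan 0.35 = 19.29°;  2α = 38.58°
edge 5: e_5 = (+1.19, +0.91);  n_5 = (+0.6075, -0.7944)
edge 7: e_7 = (-1.10, +0.25);  n_7 = (+0.2216, +0.9751)
∠(n_5, n_7) = 129.79°
δ = |180° − 129.79°| = 50.21°
50.21° > 2α = 38.58°  →  invalid

δ = 50.21°, invalid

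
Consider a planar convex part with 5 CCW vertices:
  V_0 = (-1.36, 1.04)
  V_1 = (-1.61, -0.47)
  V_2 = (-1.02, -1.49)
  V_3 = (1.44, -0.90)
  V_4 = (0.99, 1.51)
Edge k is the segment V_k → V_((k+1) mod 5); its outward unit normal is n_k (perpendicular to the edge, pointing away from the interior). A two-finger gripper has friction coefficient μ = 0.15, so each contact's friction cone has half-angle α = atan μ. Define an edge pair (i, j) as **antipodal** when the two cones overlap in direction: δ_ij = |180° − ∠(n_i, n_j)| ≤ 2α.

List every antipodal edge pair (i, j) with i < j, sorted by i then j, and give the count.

count = 1; pairs: (2,4)

α = atan 0.15 = 8.53°;  2α = 17.06°
n_0 = (-0.9866, +0.1633)
n_1 = (-0.8656, -0.5007)
n_2 = (+0.2332, -0.9724)
n_3 = (+0.9830, +0.1835)
n_4 = (-0.1961, +0.9806)
  (0,1): δ = 140.55°  ·
  (0,2): δ = 67.11°  ·
  (0,3): δ = 19.98°  ·
  (0,4): δ = 110.71°  ·
  (1,2): δ = 106.56°  ·
  (1,3): δ = 19.47°  ·
  (1,4): δ = 71.26°  ·
  (2,3): δ = 92.91°  ·
  (2,4): δ = 2.18°  ✓
  (3,4): δ = 89.27°  ·
antipodal pairs: 1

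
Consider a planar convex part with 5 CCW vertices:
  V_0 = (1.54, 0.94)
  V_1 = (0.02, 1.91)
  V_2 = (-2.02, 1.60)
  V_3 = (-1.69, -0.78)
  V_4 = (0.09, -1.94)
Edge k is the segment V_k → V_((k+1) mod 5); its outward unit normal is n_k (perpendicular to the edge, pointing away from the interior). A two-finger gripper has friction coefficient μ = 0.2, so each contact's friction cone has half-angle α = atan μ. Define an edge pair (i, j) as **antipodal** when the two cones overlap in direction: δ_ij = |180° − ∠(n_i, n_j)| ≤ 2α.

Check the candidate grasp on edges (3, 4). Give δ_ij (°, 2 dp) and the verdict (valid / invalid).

δ = 83.63°, invalid

α = atan 0.2 = 11.31°;  2α = 22.62°
edge 3: e_3 = (+1.78, -1.16);  n_3 = (-0.5460, -0.8378)
edge 4: e_4 = (+1.45, +2.88);  n_4 = (+0.8932, -0.4497)
∠(n_3, n_4) = 96.37°
δ = |180° − 96.37°| = 83.63°
83.63° > 2α = 22.62°  →  invalid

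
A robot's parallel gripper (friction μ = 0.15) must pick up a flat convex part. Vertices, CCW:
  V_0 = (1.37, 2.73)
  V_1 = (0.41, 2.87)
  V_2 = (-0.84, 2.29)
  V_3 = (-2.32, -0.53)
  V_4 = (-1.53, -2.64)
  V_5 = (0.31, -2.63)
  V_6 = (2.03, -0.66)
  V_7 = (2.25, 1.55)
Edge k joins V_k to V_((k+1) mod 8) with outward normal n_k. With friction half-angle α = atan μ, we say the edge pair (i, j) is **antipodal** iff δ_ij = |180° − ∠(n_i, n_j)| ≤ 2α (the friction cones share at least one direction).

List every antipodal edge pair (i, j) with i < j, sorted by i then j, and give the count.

α = atan 0.15 = 8.53°;  2α = 17.06°
n_0 = (+0.1443, +0.9895)
n_1 = (-0.4209, +0.9071)
n_2 = (-0.8855, +0.4647)
n_3 = (-0.9365, -0.3506)
n_4 = (+0.0054, -1.0000)
n_5 = (+0.7533, -0.6577)
n_6 = (+0.9951, -0.0991)
n_7 = (+0.8016, +0.5978)
  (0,1): δ = 146.81°  ·
  (0,2): δ = 109.39°  ·
  (0,3): δ = 61.18°  ·
  (0,4): δ = 8.61°  ✓
  (0,5): δ = 57.17°  ·
  (0,6): δ = 92.61°  ·
  (0,7): δ = 135.01°  ·
  (1,2): δ = 142.58°  ·
  (1,3): δ = 94.37°  ·
  (1,4): δ = 24.58°  ·
  (1,5): δ = 23.98°  ·
  (1,6): δ = 59.42°  ·
  (1,7): δ = 101.82°  ·
  (2,3): δ = 131.78°  ·
  (2,4): δ = 62.00°  ·
  (2,5): δ = 13.43°  ✓
  (2,6): δ = 22.01°  ·
  (2,7): δ = 64.41°  ·
  (3,4): δ = 110.21°  ·
  (3,5): δ = 61.65°  ·
  (3,6): δ = 26.21°  ·
  (3,7): δ = 16.19°  ✓
  (4,5): δ = 131.44°  ·
  (4,6): δ = 96.00°  ·
  (4,7): δ = 53.60°  ·
  (5,6): δ = 144.56°  ·
  (5,7): δ = 102.16°  ·
  (6,7): δ = 137.60°  ·
antipodal pairs: 3

count = 3; pairs: (0,4), (2,5), (3,7)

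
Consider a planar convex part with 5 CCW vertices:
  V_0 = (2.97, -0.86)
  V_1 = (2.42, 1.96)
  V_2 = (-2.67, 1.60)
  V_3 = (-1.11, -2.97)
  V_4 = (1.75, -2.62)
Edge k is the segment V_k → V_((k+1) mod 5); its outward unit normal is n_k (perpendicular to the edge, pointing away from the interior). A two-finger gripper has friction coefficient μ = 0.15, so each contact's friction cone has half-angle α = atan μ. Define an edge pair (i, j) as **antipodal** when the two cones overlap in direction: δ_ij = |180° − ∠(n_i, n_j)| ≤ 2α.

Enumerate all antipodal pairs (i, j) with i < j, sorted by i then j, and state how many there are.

count = 2; pairs: (0,2), (1,3)

α = atan 0.15 = 8.53°;  2α = 17.06°
n_0 = (+0.9815, +0.1914)
n_1 = (-0.0706, +0.9975)
n_2 = (-0.9464, -0.3231)
n_3 = (+0.1215, -0.9926)
n_4 = (+0.8219, -0.5697)
  (0,1): δ = 96.99°  ·
  (0,2): δ = 7.81°  ✓
  (0,3): δ = 85.94°  ·
  (0,4): δ = 134.23°  ·
  (1,2): δ = 75.20°  ·
  (1,3): δ = 2.93°  ✓
  (1,4): δ = 51.23°  ·
  (2,3): δ = 101.87°  ·
  (2,4): δ = 53.58°  ·
  (3,4): δ = 131.71°  ·
antipodal pairs: 2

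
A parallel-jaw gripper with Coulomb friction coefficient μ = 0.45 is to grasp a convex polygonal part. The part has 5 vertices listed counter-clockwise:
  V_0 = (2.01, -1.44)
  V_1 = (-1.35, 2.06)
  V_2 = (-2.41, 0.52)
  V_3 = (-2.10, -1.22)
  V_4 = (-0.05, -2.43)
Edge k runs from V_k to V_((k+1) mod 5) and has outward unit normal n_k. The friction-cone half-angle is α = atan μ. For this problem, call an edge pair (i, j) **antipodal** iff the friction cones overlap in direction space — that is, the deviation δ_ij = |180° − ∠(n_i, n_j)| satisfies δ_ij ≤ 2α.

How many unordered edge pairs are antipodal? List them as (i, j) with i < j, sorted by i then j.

count = 3; pairs: (0,2), (0,3), (1,4)

α = atan 0.45 = 24.23°;  2α = 48.46°
n_0 = (+0.7214, +0.6925)
n_1 = (-0.8237, +0.5670)
n_2 = (-0.9845, -0.1754)
n_3 = (-0.5083, -0.8612)
n_4 = (+0.4332, -0.9013)
  (0,1): δ = 78.37°  ·
  (0,2): δ = 33.73°  ✓
  (0,3): δ = 15.62°  ✓
  (0,4): δ = 71.84°  ·
  (1,2): δ = 135.36°  ·
  (1,3): δ = 86.01°  ·
  (1,4): δ = 29.79°  ✓
  (2,3): δ = 130.65°  ·
  (2,4): δ = 74.43°  ·
  (3,4): δ = 123.78°  ·
antipodal pairs: 3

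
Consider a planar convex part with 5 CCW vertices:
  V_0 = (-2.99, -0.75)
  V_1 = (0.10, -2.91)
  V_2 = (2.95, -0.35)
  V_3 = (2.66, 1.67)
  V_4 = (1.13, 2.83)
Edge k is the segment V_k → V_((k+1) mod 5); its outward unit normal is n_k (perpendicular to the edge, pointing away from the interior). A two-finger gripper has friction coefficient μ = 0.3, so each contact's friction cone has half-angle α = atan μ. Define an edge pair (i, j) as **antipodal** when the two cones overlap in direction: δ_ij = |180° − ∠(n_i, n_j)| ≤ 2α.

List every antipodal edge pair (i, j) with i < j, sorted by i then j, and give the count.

α = atan 0.3 = 16.70°;  2α = 33.40°
n_0 = (-0.5729, -0.8196)
n_1 = (+0.6682, -0.7439)
n_2 = (+0.9899, +0.1421)
n_3 = (+0.6042, +0.7969)
n_4 = (-0.6559, +0.7548)
  (0,1): δ = 103.11°  ·
  (0,2): δ = 46.88°  ·
  (0,3): δ = 2.21°  ✓
  (0,4): δ = 75.94°  ·
  (1,2): δ = 123.76°  ·
  (1,3): δ = 79.10°  ·
  (1,4): δ = 0.94°  ✓
  (2,3): δ = 135.34°  ·
  (2,4): δ = 57.18°  ·
  (3,4): δ = 101.84°  ·
antipodal pairs: 2

count = 2; pairs: (0,3), (1,4)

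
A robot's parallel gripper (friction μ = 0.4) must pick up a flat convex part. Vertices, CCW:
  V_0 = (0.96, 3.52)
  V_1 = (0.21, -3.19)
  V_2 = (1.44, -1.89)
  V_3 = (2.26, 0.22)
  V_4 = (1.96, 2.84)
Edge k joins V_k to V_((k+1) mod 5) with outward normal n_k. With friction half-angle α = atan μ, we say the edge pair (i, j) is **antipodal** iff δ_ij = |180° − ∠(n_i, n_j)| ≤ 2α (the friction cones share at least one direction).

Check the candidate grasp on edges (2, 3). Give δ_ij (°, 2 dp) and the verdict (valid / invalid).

δ = 152.23°, invalid

α = atan 0.4 = 21.80°;  2α = 43.60°
edge 2: e_2 = (+0.82, +2.11);  n_2 = (+0.9321, -0.3622)
edge 3: e_3 = (-0.30, +2.62);  n_3 = (+0.9935, +0.1138)
∠(n_2, n_3) = 27.77°
δ = |180° − 27.77°| = 152.23°
152.23° > 2α = 43.60°  →  invalid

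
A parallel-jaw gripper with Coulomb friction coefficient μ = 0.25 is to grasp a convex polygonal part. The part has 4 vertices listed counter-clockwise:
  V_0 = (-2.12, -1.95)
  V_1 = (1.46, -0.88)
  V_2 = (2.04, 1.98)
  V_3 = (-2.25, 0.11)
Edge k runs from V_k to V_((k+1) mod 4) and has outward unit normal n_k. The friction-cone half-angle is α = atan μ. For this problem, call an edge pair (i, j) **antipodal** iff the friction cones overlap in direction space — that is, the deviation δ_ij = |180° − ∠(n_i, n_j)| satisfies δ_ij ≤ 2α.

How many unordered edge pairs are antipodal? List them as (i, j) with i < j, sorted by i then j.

count = 2; pairs: (0,2), (1,3)

α = atan 0.25 = 14.04°;  2α = 28.07°
n_0 = (+0.2864, -0.9581)
n_1 = (+0.9800, -0.1988)
n_2 = (-0.3996, +0.9167)
n_3 = (-0.9980, -0.0630)
  (0,1): δ = 118.10°  ·
  (0,2): δ = 6.91°  ✓
  (0,3): δ = 76.97°  ·
  (1,2): δ = 54.98°  ·
  (1,3): δ = 15.07°  ✓
  (2,3): δ = 109.94°  ·
antipodal pairs: 2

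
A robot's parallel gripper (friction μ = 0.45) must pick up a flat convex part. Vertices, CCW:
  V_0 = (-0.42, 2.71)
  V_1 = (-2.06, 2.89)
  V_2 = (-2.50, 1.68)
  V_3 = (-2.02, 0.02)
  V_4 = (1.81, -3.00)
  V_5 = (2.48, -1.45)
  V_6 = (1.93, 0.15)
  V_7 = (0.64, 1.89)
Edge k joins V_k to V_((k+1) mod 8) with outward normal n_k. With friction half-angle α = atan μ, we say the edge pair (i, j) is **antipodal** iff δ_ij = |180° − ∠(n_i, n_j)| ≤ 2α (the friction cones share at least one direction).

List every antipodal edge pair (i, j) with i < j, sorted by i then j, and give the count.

α = atan 0.45 = 24.23°;  2α = 48.46°
n_0 = (+0.1091, +0.9940)
n_1 = (-0.9398, +0.3417)
n_2 = (-0.9606, -0.2778)
n_3 = (-0.6192, -0.7852)
n_4 = (+0.9179, -0.3968)
n_5 = (+0.9457, +0.3251)
n_6 = (+0.8033, +0.5956)
n_7 = (+0.6119, +0.7910)
  (0,1): δ = 103.72°  ·
  (0,2): δ = 67.61°  ·
  (0,3): δ = 31.99°  ✓
  (0,4): δ = 72.89°  ·
  (0,5): δ = 115.23°  ·
  (0,6): δ = 132.82°  ·
  (0,7): δ = 148.54°  ·
  (1,2): δ = 143.89°  ·
  (1,3): δ = 108.27°  ·
  (1,4): δ = 3.39°  ✓
  (1,5): δ = 38.95°  ✓
  (1,6): δ = 56.54°  ·
  (1,7): δ = 72.26°  ·
  (2,3): δ = 144.38°  ·
  (2,4): δ = 39.50°  ✓
  (2,5): δ = 2.84°  ✓
  (2,6): δ = 20.42°  ✓
  (2,7): δ = 36.15°  ✓
  (3,4): δ = 75.12°  ·
  (3,5): δ = 32.77°  ✓
  (3,6): δ = 15.19°  ✓
  (3,7): δ = 0.53°  ✓
  (4,5): δ = 137.65°  ·
  (4,6): δ = 120.07°  ·
  (4,7): δ = 104.35°  ·
  (5,6): δ = 162.42°  ·
  (5,7): δ = 146.70°  ·
  (6,7): δ = 164.28°  ·
antipodal pairs: 10

count = 10; pairs: (0,3), (1,4), (1,5), (2,4), (2,5), (2,6), (2,7), (3,5), (3,6), (3,7)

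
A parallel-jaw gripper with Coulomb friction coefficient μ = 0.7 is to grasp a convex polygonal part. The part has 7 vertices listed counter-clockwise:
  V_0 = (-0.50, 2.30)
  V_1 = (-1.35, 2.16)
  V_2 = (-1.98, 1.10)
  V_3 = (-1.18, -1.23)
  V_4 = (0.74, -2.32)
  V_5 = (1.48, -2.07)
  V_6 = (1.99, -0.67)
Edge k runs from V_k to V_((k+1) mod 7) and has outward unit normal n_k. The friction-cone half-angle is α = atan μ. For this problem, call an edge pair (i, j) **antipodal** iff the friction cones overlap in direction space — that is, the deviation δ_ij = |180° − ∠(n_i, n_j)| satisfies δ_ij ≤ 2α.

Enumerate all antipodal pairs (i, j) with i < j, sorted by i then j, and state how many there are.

count = 9; pairs: (0,3), (0,4), (0,5), (1,4), (1,5), (2,5), (2,6), (3,6), (4,6)

α = atan 0.7 = 34.99°;  2α = 69.98°
n_0 = (-0.1625, +0.9867)
n_1 = (-0.8596, +0.5109)
n_2 = (-0.9458, -0.3247)
n_3 = (-0.4937, -0.8696)
n_4 = (+0.3201, -0.9474)
n_5 = (+0.9396, -0.3423)
n_6 = (+0.7663, +0.6425)
  (0,1): δ = 130.08°  ·
  (0,2): δ = 80.40°  ·
  (0,3): δ = 38.94°  ✓
  (0,4): δ = 9.31°  ✓
  (0,5): δ = 60.63°  ✓
  (0,6): δ = 120.62°  ·
  (1,2): δ = 130.33°  ·
  (1,3): δ = 88.86°  ·
  (1,4): δ = 40.61°  ✓
  (1,5): δ = 10.71°  ✓
  (1,6): δ = 70.70°  ·
  (2,3): δ = 138.53°  ·
  (2,4): δ = 90.28°  ·
  (2,5): δ = 38.97°  ✓
  (2,6): δ = 21.03°  ✓
  (3,4): δ = 131.75°  ·
  (3,5): δ = 80.43°  ·
  (3,6): δ = 20.44°  ✓
  (4,5): δ = 128.68°  ·
  (4,6): δ = 68.69°  ✓
  (5,6): δ = 120.01°  ·
antipodal pairs: 9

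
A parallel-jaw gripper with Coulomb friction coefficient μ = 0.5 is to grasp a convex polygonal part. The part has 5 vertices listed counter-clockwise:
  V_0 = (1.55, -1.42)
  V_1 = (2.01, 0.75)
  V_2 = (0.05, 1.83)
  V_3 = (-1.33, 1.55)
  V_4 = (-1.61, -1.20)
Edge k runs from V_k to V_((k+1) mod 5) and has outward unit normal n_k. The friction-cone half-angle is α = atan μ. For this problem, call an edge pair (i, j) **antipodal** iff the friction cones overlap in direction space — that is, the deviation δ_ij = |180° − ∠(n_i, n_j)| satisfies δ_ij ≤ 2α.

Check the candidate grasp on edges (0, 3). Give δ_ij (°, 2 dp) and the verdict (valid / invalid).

α = atan 0.5 = 26.57°;  2α = 53.13°
edge 0: e_0 = (+0.46, +2.17);  n_0 = (+0.9783, -0.2074)
edge 3: e_3 = (-0.28, -2.75);  n_3 = (-0.9949, +0.1013)
∠(n_0, n_3) = 173.85°
δ = |180° − 173.85°| = 6.15°
6.15° ≤ 2α = 53.13°  →  valid

δ = 6.15°, valid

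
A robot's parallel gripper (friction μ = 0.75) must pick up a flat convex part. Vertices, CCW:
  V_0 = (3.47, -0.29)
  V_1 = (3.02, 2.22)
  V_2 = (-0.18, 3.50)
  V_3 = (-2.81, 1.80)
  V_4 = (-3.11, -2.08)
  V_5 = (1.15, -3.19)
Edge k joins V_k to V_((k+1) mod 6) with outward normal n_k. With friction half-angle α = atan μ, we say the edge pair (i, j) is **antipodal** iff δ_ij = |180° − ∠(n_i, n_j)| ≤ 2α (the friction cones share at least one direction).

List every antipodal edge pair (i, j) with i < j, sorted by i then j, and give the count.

count = 9; pairs: (0,2), (0,3), (0,4), (1,3), (1,4), (1,5), (2,4), (2,5), (3,5)

α = atan 0.75 = 36.87°;  2α = 73.74°
n_0 = (+0.9843, +0.1765)
n_1 = (+0.3714, +0.9285)
n_2 = (-0.5429, +0.8398)
n_3 = (-0.9970, +0.0771)
n_4 = (-0.2521, -0.9677)
n_5 = (+0.7809, -0.6247)
  (0,1): δ = 121.97°  ·
  (0,2): δ = 67.29°  ✓
  (0,3): δ = 14.59°  ✓
  (0,4): δ = 65.23°  ✓
  (0,5): δ = 131.18°  ·
  (1,2): δ = 125.32°  ·
  (1,3): δ = 72.62°  ✓
  (1,4): δ = 7.20°  ✓
  (1,5): δ = 73.14°  ✓
  (2,3): δ = 127.30°  ·
  (2,4): δ = 47.48°  ✓
  (2,5): δ = 18.46°  ✓
  (3,4): δ = 100.18°  ·
  (3,5): δ = 34.24°  ✓
  (4,5): δ = 114.06°  ·
antipodal pairs: 9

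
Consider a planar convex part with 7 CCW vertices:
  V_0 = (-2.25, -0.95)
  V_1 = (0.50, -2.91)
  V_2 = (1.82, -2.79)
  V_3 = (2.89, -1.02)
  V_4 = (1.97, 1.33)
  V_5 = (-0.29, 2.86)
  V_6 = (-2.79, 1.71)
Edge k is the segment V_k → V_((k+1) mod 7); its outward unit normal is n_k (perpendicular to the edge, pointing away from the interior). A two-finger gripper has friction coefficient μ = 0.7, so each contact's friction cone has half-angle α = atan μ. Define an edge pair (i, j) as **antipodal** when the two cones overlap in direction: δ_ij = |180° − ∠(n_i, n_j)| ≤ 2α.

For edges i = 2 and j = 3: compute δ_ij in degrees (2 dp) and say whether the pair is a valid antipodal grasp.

δ = 127.47°, invalid

α = atan 0.7 = 34.99°;  2α = 69.98°
edge 2: e_2 = (+1.07, +1.77);  n_2 = (+0.8558, -0.5173)
edge 3: e_3 = (-0.92, +2.35);  n_3 = (+0.9312, +0.3645)
∠(n_2, n_3) = 52.53°
δ = |180° − 52.53°| = 127.47°
127.47° > 2α = 69.98°  →  invalid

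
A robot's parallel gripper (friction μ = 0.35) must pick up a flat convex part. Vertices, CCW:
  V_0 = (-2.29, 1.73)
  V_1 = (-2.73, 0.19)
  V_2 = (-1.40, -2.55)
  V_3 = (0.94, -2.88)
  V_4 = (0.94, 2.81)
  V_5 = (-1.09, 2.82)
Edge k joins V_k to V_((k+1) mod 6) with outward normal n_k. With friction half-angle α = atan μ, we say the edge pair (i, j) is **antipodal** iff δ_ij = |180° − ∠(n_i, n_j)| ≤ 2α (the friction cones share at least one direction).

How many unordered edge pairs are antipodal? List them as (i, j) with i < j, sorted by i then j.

count = 3; pairs: (0,3), (1,3), (2,4)

α = atan 0.35 = 19.29°;  2α = 38.58°
n_0 = (-0.9615, +0.2747)
n_1 = (-0.8996, -0.4367)
n_2 = (-0.1396, -0.9902)
n_3 = (+1.0000, -0.0000)
n_4 = (+0.0049, +1.0000)
n_5 = (-0.6724, +0.7402)
  (0,1): δ = 138.16°  ·
  (0,2): δ = 82.08°  ·
  (0,3): δ = 15.95°  ✓
  (0,4): δ = 105.66°  ·
  (0,5): δ = 148.20°  ·
  (1,2): δ = 123.92°  ·
  (1,3): δ = 25.89°  ✓
  (1,4): δ = 63.83°  ·
  (1,5): δ = 106.36°  ·
  (2,3): δ = 81.97°  ·
  (2,4): δ = 7.74°  ✓
  (2,5): δ = 50.28°  ·
  (3,4): δ = 90.28°  ·
  (3,5): δ = 47.75°  ·
  (4,5): δ = 137.47°  ·
antipodal pairs: 3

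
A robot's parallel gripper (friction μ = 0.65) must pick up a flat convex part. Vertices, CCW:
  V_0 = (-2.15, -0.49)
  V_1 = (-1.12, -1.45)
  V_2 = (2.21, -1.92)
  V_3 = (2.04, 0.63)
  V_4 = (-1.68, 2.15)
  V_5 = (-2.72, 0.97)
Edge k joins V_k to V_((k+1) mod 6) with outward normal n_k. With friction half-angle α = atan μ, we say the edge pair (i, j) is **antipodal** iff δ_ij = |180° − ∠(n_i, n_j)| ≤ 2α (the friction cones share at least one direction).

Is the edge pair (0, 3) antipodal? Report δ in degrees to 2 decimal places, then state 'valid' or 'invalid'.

α = atan 0.65 = 33.02°;  2α = 66.05°
edge 0: e_0 = (+1.03, -0.96);  n_0 = (-0.6818, -0.7315)
edge 3: e_3 = (-3.72, +1.52);  n_3 = (+0.3782, +0.9257)
∠(n_0, n_3) = 159.24°
δ = |180° − 159.24°| = 20.76°
20.76° ≤ 2α = 66.05°  →  valid

δ = 20.76°, valid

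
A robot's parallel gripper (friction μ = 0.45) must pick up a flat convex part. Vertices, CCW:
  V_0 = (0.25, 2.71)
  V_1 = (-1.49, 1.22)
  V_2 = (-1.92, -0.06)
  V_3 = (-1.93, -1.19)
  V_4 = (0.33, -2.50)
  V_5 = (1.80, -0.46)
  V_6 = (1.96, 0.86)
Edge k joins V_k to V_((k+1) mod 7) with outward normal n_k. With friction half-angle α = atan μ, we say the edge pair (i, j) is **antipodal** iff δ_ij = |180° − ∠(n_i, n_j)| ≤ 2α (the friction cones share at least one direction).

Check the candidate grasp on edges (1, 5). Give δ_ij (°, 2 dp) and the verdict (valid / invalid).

α = atan 0.45 = 24.23°;  2α = 48.46°
edge 1: e_1 = (-0.43, -1.28);  n_1 = (-0.9479, +0.3184)
edge 5: e_5 = (+0.16, +1.32);  n_5 = (+0.9927, -0.1203)
∠(n_1, n_5) = 168.34°
δ = |180° − 168.34°| = 11.66°
11.66° ≤ 2α = 48.46°  →  valid

δ = 11.66°, valid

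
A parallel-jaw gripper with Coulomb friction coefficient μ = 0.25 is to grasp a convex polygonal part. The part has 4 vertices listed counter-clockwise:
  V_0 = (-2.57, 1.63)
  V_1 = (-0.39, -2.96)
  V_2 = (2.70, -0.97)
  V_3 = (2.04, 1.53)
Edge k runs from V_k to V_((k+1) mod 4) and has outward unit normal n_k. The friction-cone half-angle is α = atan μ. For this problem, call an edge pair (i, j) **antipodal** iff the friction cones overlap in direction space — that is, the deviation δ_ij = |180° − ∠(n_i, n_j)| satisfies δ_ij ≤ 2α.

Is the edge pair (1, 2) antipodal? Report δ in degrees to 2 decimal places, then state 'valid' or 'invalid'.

α = atan 0.25 = 14.04°;  2α = 28.07°
edge 1: e_1 = (+3.09, +1.99);  n_1 = (+0.5414, -0.8407)
edge 2: e_2 = (-0.66, +2.50);  n_2 = (+0.9669, +0.2553)
∠(n_1, n_2) = 72.01°
δ = |180° − 72.01°| = 107.99°
107.99° > 2α = 28.07°  →  invalid

δ = 107.99°, invalid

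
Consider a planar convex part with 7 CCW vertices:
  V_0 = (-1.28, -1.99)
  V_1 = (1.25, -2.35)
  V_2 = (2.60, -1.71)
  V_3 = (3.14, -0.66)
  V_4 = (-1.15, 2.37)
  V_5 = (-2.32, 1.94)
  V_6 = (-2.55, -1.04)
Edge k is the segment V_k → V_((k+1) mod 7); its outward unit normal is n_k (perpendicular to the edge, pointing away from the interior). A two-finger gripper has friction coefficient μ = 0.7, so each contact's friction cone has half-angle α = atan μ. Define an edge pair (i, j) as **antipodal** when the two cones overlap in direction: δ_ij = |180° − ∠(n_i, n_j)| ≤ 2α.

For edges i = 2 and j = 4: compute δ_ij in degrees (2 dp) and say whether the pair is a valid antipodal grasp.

δ = 42.60°, valid

α = atan 0.7 = 34.99°;  2α = 69.98°
edge 2: e_2 = (+0.54, +1.05);  n_2 = (+0.8893, -0.4573)
edge 4: e_4 = (-1.17, -0.43);  n_4 = (-0.3450, +0.9386)
∠(n_2, n_4) = 137.40°
δ = |180° − 137.40°| = 42.60°
42.60° ≤ 2α = 69.98°  →  valid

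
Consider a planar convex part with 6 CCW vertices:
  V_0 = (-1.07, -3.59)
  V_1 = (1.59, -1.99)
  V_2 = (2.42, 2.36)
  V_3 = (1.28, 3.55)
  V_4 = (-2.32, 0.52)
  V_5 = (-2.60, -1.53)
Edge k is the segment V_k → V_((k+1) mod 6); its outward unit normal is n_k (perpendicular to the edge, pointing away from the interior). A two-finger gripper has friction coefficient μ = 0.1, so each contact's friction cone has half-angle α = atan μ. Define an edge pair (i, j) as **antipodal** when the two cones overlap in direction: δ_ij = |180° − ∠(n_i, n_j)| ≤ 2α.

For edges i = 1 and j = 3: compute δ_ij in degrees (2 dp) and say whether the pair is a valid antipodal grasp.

α = atan 0.1 = 5.71°;  2α = 11.42°
edge 1: e_1 = (+0.83, +4.35);  n_1 = (+0.9823, -0.1874)
edge 3: e_3 = (-3.60, -3.03);  n_3 = (-0.6439, +0.7651)
∠(n_1, n_3) = 140.89°
δ = |180° − 140.89°| = 39.11°
39.11° > 2α = 11.42°  →  invalid

δ = 39.11°, invalid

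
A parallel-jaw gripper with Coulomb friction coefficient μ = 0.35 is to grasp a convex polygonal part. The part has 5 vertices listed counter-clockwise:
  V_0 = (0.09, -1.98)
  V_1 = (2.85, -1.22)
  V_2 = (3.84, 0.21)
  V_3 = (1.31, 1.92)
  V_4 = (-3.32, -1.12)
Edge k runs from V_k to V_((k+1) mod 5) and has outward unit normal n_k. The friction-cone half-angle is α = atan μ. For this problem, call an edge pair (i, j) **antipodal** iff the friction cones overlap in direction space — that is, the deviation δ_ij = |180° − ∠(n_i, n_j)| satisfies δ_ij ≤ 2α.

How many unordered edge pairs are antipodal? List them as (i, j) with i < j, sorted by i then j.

α = atan 0.35 = 19.29°;  2α = 38.58°
n_0 = (+0.2655, -0.9641)
n_1 = (+0.8222, -0.5692)
n_2 = (+0.5600, +0.8285)
n_3 = (-0.5489, +0.8359)
n_4 = (-0.2445, -0.9696)
  (0,1): δ = 140.09°  ·
  (0,2): δ = 49.45°  ·
  (0,3): δ = 17.89°  ✓
  (0,4): δ = 150.45°  ·
  (1,2): δ = 89.36°  ·
  (1,3): δ = 22.02°  ✓
  (1,4): δ = 110.54°  ·
  (2,3): δ = 112.66°  ·
  (2,4): δ = 19.90°  ✓
  (3,4): δ = 47.44°  ·
antipodal pairs: 3

count = 3; pairs: (0,3), (1,3), (2,4)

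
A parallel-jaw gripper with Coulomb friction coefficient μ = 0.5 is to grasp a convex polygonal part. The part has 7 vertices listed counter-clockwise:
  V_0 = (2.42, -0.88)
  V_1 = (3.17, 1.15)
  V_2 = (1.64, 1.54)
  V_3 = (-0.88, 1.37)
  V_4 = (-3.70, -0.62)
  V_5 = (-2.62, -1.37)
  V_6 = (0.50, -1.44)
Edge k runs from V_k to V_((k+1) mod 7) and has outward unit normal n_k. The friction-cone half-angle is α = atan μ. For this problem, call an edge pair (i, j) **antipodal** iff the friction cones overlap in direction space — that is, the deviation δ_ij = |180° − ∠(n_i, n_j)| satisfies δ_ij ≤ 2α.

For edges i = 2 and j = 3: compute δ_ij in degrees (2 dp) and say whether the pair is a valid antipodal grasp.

α = atan 0.5 = 26.57°;  2α = 53.13°
edge 2: e_2 = (-2.52, -0.17);  n_2 = (-0.0673, +0.9977)
edge 3: e_3 = (-2.82, -1.99);  n_3 = (-0.5766, +0.8170)
∠(n_2, n_3) = 31.35°
δ = |180° − 31.35°| = 148.65°
148.65° > 2α = 53.13°  →  invalid

δ = 148.65°, invalid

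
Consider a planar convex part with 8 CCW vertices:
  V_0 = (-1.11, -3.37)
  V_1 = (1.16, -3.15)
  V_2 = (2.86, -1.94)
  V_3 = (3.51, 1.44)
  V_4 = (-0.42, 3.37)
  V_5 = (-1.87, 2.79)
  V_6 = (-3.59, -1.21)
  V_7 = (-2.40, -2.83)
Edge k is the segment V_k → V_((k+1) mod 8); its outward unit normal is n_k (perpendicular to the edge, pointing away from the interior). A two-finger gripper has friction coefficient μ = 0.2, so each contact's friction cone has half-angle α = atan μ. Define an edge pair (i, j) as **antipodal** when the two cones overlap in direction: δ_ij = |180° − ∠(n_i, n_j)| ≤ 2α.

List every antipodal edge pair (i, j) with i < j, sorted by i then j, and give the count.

α = atan 0.2 = 11.31°;  2α = 22.62°
n_0 = (+0.0965, -0.9953)
n_1 = (+0.5799, -0.8147)
n_2 = (+0.9820, -0.1888)
n_3 = (+0.4408, +0.8976)
n_4 = (-0.3714, +0.9285)
n_5 = (-0.9187, +0.3950)
n_6 = (-0.8059, -0.5920)
n_7 = (-0.3861, -0.9224)
  (0,1): δ = 150.09°  ·
  (0,2): δ = 106.42°  ·
  (0,3): δ = 31.69°  ·
  (0,4): δ = 16.27°  ✓
  (0,5): δ = 61.20°  ·
  (0,6): δ = 120.76°  ·
  (0,7): δ = 151.75°  ·
  (1,2): δ = 136.33°  ·
  (1,3): δ = 61.60°  ·
  (1,4): δ = 13.64°  ✓
  (1,5): δ = 31.29°  ·
  (1,6): δ = 90.86°  ·
  (1,7): δ = 121.84°  ·
  (2,3): δ = 105.27°  ·
  (2,4): δ = 57.31°  ·
  (2,5): δ = 12.38°  ✓
  (2,6): δ = 47.19°  ·
  (2,7): δ = 78.17°  ·
  (3,4): δ = 132.04°  ·
  (3,5): δ = 87.11°  ·
  (3,6): δ = 27.54°  ·
  (3,7): δ = 3.44°  ✓
  (4,5): δ = 135.07°  ·
  (4,6): δ = 75.50°  ·
  (4,7): δ = 44.52°  ·
  (5,6): δ = 120.43°  ·
  (5,7): δ = 89.45°  ·
  (6,7): δ = 149.01°  ·
antipodal pairs: 4

count = 4; pairs: (0,4), (1,4), (2,5), (3,7)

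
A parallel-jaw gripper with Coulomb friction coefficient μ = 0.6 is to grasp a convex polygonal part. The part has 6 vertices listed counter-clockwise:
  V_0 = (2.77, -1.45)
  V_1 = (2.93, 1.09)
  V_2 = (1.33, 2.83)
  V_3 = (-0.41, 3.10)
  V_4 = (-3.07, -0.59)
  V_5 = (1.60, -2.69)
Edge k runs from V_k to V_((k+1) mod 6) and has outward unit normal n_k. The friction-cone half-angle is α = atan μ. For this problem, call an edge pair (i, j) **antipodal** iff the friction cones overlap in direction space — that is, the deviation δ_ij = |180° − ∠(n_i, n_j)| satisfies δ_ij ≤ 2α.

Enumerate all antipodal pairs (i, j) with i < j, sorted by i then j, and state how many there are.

count = 5; pairs: (0,3), (1,4), (2,4), (2,5), (3,5)

α = atan 0.6 = 30.96°;  2α = 61.93°
n_0 = (+0.9980, -0.0629)
n_1 = (+0.7361, +0.6769)
n_2 = (+0.1533, +0.9882)
n_3 = (-0.8112, +0.5848)
n_4 = (-0.4101, -0.9120)
n_5 = (+0.7273, -0.6863)
  (0,1): δ = 133.80°  ·
  (0,2): δ = 95.22°  ·
  (0,3): δ = 32.18°  ✓
  (0,4): δ = 69.39°  ·
  (0,5): δ = 140.27°  ·
  (1,2): δ = 141.42°  ·
  (1,3): δ = 78.39°  ·
  (1,4): δ = 23.19°  ✓
  (1,5): δ = 94.06°  ·
  (2,3): δ = 116.97°  ·
  (2,4): δ = 15.39°  ✓
  (2,5): δ = 55.48°  ✓
  (3,4): δ = 78.43°  ·
  (3,5): δ = 7.55°  ✓
  (4,5): δ = 109.12°  ·
antipodal pairs: 5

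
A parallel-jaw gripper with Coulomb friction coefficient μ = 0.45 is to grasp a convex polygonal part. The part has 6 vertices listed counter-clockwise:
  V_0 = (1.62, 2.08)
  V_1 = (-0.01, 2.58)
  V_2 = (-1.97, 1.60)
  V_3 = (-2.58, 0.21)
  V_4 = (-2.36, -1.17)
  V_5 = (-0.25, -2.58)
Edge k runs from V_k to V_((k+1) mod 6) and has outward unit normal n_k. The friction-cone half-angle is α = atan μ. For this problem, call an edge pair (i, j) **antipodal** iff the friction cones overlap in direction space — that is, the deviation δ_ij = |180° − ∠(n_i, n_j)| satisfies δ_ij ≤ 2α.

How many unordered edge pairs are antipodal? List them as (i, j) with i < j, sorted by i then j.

count = 4; pairs: (0,4), (1,5), (2,5), (3,5)

α = atan 0.45 = 24.23°;  2α = 48.46°
n_0 = (+0.2933, +0.9560)
n_1 = (-0.4472, +0.8944)
n_2 = (-0.9157, +0.4019)
n_3 = (-0.9875, -0.1574)
n_4 = (-0.5556, -0.8314)
n_5 = (+0.9281, -0.3724)
  (0,1): δ = 136.38°  ·
  (0,2): δ = 96.64°  ·
  (0,3): δ = 63.89°  ·
  (0,4): δ = 16.70°  ✓
  (0,5): δ = 85.19°  ·
  (1,2): δ = 140.26°  ·
  (1,3): δ = 107.51°  ·
  (1,4): δ = 60.32°  ·
  (1,5): δ = 41.57°  ✓
  (2,3): δ = 147.25°  ·
  (2,4): δ = 100.06°  ·
  (2,5): δ = 1.83°  ✓
  (3,4): δ = 132.81°  ·
  (3,5): δ = 30.92°  ✓
  (4,5): δ = 78.11°  ·
antipodal pairs: 4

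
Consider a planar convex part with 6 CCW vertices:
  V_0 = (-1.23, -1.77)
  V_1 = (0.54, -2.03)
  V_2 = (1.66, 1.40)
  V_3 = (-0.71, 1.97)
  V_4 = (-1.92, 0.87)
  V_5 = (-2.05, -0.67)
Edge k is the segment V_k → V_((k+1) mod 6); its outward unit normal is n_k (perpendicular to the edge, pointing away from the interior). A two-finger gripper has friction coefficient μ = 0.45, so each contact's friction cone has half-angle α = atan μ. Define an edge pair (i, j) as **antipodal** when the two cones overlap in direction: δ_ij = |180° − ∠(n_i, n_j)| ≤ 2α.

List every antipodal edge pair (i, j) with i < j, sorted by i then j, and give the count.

α = atan 0.45 = 24.23°;  2α = 48.46°
n_0 = (-0.1453, -0.9894)
n_1 = (+0.9506, -0.3104)
n_2 = (+0.2338, +0.9723)
n_3 = (-0.6727, +0.7399)
n_4 = (-0.9965, +0.0841)
n_5 = (-0.8017, -0.5977)
  (0,1): δ = 99.73°  ·
  (0,2): δ = 5.17°  ✓
  (0,3): δ = 50.63°  ·
  (0,4): δ = 93.53°  ·
  (0,5): δ = 135.06°  ·
  (1,2): δ = 85.44°  ·
  (1,3): δ = 29.64°  ✓
  (1,4): δ = 13.26°  ✓
  (1,5): δ = 54.79°  ·
  (2,3): δ = 124.20°  ·
  (2,4): δ = 81.30°  ·
  (2,5): δ = 39.77°  ✓
  (3,4): δ = 137.10°  ·
  (3,5): δ = 95.57°  ·
  (4,5): δ = 138.47°  ·
antipodal pairs: 4

count = 4; pairs: (0,2), (1,3), (1,4), (2,5)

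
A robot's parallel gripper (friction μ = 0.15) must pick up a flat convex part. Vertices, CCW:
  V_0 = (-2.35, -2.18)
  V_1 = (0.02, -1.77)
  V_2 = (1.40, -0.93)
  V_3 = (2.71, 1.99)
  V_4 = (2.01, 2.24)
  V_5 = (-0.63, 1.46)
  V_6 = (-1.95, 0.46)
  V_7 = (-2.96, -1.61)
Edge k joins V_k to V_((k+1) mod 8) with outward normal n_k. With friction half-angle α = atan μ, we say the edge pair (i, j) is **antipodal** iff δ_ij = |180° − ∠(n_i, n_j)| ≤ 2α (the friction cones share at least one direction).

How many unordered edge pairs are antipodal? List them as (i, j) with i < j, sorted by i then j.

α = atan 0.15 = 8.53°;  2α = 17.06°
n_0 = (+0.1705, -0.9854)
n_1 = (+0.5199, -0.8542)
n_2 = (+0.9124, -0.4093)
n_3 = (+0.3363, +0.9417)
n_4 = (-0.2833, +0.9590)
n_5 = (-0.6039, +0.7971)
n_6 = (-0.8987, +0.4385)
n_7 = (-0.6827, -0.7307)
  (0,1): δ = 158.49°  ·
  (0,2): δ = 123.98°  ·
  (0,3): δ = 29.47°  ·
  (0,4): δ = 6.65°  ✓
  (0,5): δ = 27.33°  ·
  (0,6): δ = 54.18°  ·
  (0,7): δ = 127.13°  ·
  (1,2): δ = 145.49°  ·
  (1,3): δ = 50.98°  ·
  (1,4): δ = 14.87°  ✓
  (1,5): δ = 5.82°  ✓
  (1,6): δ = 32.66°  ·
  (1,7): δ = 105.61°  ·
  (2,3): δ = 85.49°  ·
  (2,4): δ = 49.38°  ·
  (2,5): δ = 28.69°  ·
  (2,6): δ = 1.85°  ✓
  (2,7): δ = 71.10°  ·
  (3,4): δ = 143.89°  ·
  (3,5): δ = 123.20°  ·
  (3,6): δ = 96.35°  ·
  (3,7): δ = 23.40°  ·
  (4,5): δ = 159.31°  ·
  (4,6): δ = 132.47°  ·
  (4,7): δ = 59.52°  ·
  (5,6): δ = 153.16°  ·
  (5,7): δ = 80.21°  ·
  (6,7): δ = 107.05°  ·
antipodal pairs: 4

count = 4; pairs: (0,4), (1,4), (1,5), (2,6)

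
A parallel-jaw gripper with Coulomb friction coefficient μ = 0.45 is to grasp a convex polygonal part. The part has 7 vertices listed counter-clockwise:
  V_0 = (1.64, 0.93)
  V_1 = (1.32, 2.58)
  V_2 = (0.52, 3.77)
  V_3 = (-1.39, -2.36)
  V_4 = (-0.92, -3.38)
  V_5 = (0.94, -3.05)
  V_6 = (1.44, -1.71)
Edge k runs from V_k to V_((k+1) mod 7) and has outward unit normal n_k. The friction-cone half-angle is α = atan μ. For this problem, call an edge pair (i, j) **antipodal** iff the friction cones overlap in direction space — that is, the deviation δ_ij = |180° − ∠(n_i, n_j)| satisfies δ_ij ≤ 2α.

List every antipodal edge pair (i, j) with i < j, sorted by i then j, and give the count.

count = 7; pairs: (0,2), (0,3), (1,3), (2,5), (2,6), (3,5), (3,6)

α = atan 0.45 = 24.23°;  2α = 48.46°
n_0 = (+0.9817, +0.1904)
n_1 = (+0.8299, +0.5579)
n_2 = (-0.9547, +0.2975)
n_3 = (-0.9082, -0.4185)
n_4 = (+0.1747, -0.9846)
n_5 = (+0.9369, -0.3496)
n_6 = (+0.9971, -0.0755)
  (0,1): δ = 157.06°  ·
  (0,2): δ = 28.28°  ✓
  (0,3): δ = 13.76°  ✓
  (0,4): δ = 89.09°  ·
  (0,5): δ = 148.56°  ·
  (0,6): δ = 164.69°  ·
  (1,2): δ = 51.22°  ·
  (1,3): δ = 9.17°  ✓
  (1,4): δ = 66.15°  ·
  (1,5): δ = 125.63°  ·
  (1,6): δ = 141.76°  ·
  (2,3): δ = 137.95°  ·
  (2,4): δ = 62.63°  ·
  (2,5): δ = 3.16°  ✓
  (2,6): δ = 12.97°  ✓
  (3,4): δ = 104.68°  ·
  (3,5): δ = 45.20°  ✓
  (3,6): δ = 29.07°  ✓
  (4,5): δ = 120.52°  ·
  (4,6): δ = 104.39°  ·
  (5,6): δ = 163.87°  ·
antipodal pairs: 7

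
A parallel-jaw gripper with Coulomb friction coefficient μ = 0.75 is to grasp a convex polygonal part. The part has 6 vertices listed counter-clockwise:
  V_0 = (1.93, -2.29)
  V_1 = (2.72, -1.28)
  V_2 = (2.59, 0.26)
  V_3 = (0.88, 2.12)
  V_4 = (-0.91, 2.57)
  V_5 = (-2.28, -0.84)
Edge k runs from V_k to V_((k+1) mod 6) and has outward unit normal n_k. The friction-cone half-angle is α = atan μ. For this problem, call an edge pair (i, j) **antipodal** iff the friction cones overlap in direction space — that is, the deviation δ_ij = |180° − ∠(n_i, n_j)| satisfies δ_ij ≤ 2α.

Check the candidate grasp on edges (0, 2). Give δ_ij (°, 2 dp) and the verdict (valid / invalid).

δ = 99.37°, invalid

α = atan 0.75 = 36.87°;  2α = 73.74°
edge 0: e_0 = (+0.79, +1.01);  n_0 = (+0.7877, -0.6161)
edge 2: e_2 = (-1.71, +1.86);  n_2 = (+0.7362, +0.6768)
∠(n_0, n_2) = 80.63°
δ = |180° − 80.63°| = 99.37°
99.37° > 2α = 73.74°  →  invalid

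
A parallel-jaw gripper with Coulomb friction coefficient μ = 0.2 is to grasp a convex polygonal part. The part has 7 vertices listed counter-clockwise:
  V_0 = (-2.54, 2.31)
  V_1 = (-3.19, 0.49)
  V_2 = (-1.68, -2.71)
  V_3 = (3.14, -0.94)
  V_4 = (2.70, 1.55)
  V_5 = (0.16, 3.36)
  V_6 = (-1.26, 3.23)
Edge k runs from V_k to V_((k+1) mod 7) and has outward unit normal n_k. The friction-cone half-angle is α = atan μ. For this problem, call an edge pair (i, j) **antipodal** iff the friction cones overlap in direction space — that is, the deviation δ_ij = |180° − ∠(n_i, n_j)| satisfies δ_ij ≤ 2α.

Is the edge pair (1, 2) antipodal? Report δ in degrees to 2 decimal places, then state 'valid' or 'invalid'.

α = atan 0.2 = 11.31°;  2α = 22.62°
edge 1: e_1 = (+1.51, -3.20);  n_1 = (-0.9044, -0.4267)
edge 2: e_2 = (+4.82, +1.77);  n_2 = (+0.3447, -0.9387)
∠(n_1, n_2) = 84.90°
δ = |180° − 84.90°| = 95.10°
95.10° > 2α = 22.62°  →  invalid

δ = 95.10°, invalid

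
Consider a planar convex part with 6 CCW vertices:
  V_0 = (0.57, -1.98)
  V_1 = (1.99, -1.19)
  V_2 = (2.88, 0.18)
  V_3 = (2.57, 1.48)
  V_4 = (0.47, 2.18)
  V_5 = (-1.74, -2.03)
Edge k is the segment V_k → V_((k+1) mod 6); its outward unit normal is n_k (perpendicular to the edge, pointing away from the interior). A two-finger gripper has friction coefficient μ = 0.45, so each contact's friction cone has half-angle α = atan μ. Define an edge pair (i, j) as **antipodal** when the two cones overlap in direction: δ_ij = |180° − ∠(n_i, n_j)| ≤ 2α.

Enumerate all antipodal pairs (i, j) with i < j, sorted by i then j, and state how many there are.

count = 5; pairs: (0,3), (0,4), (1,4), (2,4), (3,5)

α = atan 0.45 = 24.23°;  2α = 48.46°
n_0 = (+0.4862, -0.8739)
n_1 = (+0.8386, -0.5448)
n_2 = (+0.9727, +0.2320)
n_3 = (+0.3162, +0.9487)
n_4 = (-0.8854, +0.4648)
n_5 = (+0.0216, -0.9998)
  (0,1): δ = 152.10°  ·
  (0,2): δ = 105.68°  ·
  (0,3): δ = 47.52°  ✓
  (0,4): δ = 33.21°  ✓
  (0,5): δ = 152.15°  ·
  (1,2): δ = 133.58°  ·
  (1,3): δ = 75.43°  ·
  (1,4): δ = 5.31°  ✓
  (1,5): δ = 124.25°  ·
  (2,3): δ = 121.85°  ·
  (2,4): δ = 41.11°  ✓
  (2,5): δ = 77.83°  ·
  (3,4): δ = 99.26°  ·
  (3,5): δ = 19.67°  ✓
  (4,5): δ = 61.06°  ·
antipodal pairs: 5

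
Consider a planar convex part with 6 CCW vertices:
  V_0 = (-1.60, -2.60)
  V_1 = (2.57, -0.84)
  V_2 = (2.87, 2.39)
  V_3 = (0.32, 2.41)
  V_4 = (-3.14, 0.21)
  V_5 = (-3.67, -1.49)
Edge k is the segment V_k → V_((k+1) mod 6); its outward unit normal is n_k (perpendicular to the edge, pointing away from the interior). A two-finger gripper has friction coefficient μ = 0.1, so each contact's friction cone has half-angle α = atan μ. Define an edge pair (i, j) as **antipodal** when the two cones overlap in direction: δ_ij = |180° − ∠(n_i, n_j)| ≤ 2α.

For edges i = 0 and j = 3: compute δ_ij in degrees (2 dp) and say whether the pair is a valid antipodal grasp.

δ = 9.57°, valid

α = atan 0.1 = 5.71°;  2α = 11.42°
edge 0: e_0 = (+4.17, +1.76);  n_0 = (+0.3888, -0.9213)
edge 3: e_3 = (-3.46, -2.20);  n_3 = (-0.5366, +0.8439)
∠(n_0, n_3) = 170.43°
δ = |180° − 170.43°| = 9.57°
9.57° ≤ 2α = 11.42°  →  valid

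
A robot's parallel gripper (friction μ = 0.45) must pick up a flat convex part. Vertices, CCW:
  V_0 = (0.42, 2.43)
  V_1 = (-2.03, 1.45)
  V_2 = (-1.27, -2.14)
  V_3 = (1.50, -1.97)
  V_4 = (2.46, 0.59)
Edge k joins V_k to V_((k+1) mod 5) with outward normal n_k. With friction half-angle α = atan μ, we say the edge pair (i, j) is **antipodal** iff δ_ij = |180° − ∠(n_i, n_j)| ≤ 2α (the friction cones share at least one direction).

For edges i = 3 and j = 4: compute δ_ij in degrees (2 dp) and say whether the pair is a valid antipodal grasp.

δ = 111.49°, invalid

α = atan 0.45 = 24.23°;  2α = 48.46°
edge 3: e_3 = (+0.96, +2.56);  n_3 = (+0.9363, -0.3511)
edge 4: e_4 = (-2.04, +1.84);  n_4 = (+0.6698, +0.7426)
∠(n_3, n_4) = 68.51°
δ = |180° − 68.51°| = 111.49°
111.49° > 2α = 48.46°  →  invalid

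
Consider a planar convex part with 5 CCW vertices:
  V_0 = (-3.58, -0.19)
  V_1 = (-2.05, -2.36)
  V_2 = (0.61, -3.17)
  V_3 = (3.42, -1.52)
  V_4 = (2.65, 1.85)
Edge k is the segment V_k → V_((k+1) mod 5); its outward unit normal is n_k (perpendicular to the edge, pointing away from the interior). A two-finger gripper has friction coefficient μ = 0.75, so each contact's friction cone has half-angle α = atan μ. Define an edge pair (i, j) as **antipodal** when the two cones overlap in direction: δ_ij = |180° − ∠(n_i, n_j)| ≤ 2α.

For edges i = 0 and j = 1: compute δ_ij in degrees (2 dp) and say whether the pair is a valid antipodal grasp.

δ = 142.12°, invalid

α = atan 0.75 = 36.87°;  2α = 73.74°
edge 0: e_0 = (+1.53, -2.17);  n_0 = (-0.8173, -0.5762)
edge 1: e_1 = (+2.66, -0.81);  n_1 = (-0.2913, -0.9566)
∠(n_0, n_1) = 37.88°
δ = |180° − 37.88°| = 142.12°
142.12° > 2α = 73.74°  →  invalid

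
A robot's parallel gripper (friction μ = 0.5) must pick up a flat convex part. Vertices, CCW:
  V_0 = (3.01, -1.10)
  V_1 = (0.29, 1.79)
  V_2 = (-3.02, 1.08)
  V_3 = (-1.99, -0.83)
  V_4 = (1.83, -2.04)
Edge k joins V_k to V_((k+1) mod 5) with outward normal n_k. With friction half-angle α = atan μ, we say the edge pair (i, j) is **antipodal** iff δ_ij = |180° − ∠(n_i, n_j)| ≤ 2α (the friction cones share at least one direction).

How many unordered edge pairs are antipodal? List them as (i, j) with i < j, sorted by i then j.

count = 4; pairs: (0,2), (0,3), (1,3), (1,4)

α = atan 0.5 = 26.57°;  2α = 53.13°
n_0 = (+0.7282, +0.6854)
n_1 = (-0.2097, +0.9778)
n_2 = (-0.8802, -0.4746)
n_3 = (-0.3020, -0.9533)
n_4 = (+0.6231, -0.7822)
  (0,1): δ = 121.16°  ·
  (0,2): δ = 14.93°  ✓
  (0,3): δ = 29.16°  ✓
  (0,4): δ = 85.28°  ·
  (1,2): δ = 73.77°  ·
  (1,3): δ = 29.68°  ✓
  (1,4): δ = 26.43°  ✓
  (2,3): δ = 135.91°  ·
  (2,4): δ = 79.80°  ·
  (3,4): δ = 123.88°  ·
antipodal pairs: 4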